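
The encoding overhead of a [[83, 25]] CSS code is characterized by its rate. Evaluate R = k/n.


Code rate R = k/n
= 25/83
= 0.3012

0.3012


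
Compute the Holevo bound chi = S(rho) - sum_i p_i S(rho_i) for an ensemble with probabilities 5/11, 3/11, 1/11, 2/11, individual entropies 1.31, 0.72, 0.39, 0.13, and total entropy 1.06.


chi = S(rho) - sum_i p_i * S(rho_i)
Weighted entropy = 5/11 * 1.31 + 3/11 * 0.72 + 1/11 * 0.39 + 2/11 * 0.13
= 0.8509
chi = 1.06 - 0.8509
= 0.2091

0.2091


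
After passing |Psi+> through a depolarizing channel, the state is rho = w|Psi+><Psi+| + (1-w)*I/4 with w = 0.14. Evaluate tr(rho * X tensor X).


|Psi+> = (|01> + |10>)/sqrt(2)
For the pure Bell state, <X_A X_B> = +1 (Bell-state Pauli correlator).
The maximally-mixed part I/4 has tr(I/4 * P tensor P) = 0 for any traceless Pauli P.
So <X_A X_B>_rho = w * (+1) + (1 - w) * 0
= 0.14 * (+1)
= 0.1400

0.1400


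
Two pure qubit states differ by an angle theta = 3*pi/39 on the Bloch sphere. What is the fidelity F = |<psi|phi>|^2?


For states separated by angle theta on Bloch sphere:
F = cos^2(theta/2)
theta = 3*pi/39 = 0.2417
theta/2 = 0.1208
cos(theta/2) = 0.9927
F = 0.9855

0.9855


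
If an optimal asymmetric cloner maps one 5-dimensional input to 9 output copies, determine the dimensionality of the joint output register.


Output space = H^(tensor 9) where dim(H) = 5
dim = 5^9
= 25 (after 2 factors)
= 125 (after 3 factors)
= 625 (after 4 factors)
= 3125 (after 5 factors)
= 15625 (after 6 factors)
= 78125 (after 7 factors)
= 390625 (after 8 factors)
= 1953125 (after 9 factors)
= 1953125

1953125


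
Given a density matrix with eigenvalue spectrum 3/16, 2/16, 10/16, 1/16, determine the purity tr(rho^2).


tr(rho^2) = sum of eigenvalues squared
= (3/16)^2 + (2/16)^2 + (10/16)^2 + (1/16)^2
= (9 + 4 + 100 + 1) / 256
= 114/256
= 0.4453

0.4453


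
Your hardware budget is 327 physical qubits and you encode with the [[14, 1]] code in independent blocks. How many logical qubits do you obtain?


Each code block uses 14 physical qubits for 1 logical qubit(s).
Number of complete blocks = floor(327 / 14) = 23
Logical qubits = 23 * 1
= 23

23


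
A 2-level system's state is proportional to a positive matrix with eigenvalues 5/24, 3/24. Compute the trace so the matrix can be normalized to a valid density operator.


tr(M) = sum of eigenvalues
= 5/24 + 3/24
= 8/24
= 0.3333

0.3333


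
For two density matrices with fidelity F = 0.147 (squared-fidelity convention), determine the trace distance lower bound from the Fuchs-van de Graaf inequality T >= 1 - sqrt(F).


Fuchs-van de Graaf (squared-fidelity convention): 1 - sqrt(F) <= T <= sqrt(1 - F).
Lower bound: T >= 1 - sqrt(F)
sqrt(F) = sqrt(0.147) = 0.3834
T >= 1 - 0.3834
T >= 0.6166

0.6166


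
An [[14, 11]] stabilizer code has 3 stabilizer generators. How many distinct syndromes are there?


Each stabilizer generator gives a binary (+1 or -1) measurement outcome.
With 3 independent generators:
Total syndromes = 2^3
= 8

8


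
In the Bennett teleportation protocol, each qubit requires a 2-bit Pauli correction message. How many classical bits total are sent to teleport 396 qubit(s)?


Quantum teleportation requires 2 classical bits per qubit teleported.
396 qubit(s) -> 2 * 396 = 792 classical bits

792


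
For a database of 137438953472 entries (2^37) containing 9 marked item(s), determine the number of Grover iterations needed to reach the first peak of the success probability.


After j Grover iterations the success probability is P(j) = sin^2((2j+1)*theta), where sin(theta) = sqrt(k/N).
N = 2^37 = 137438953472, k = 9
sin(theta) = sqrt(k/N) = 8.092194914e-06
theta = arcsin(sqrt(k/N)) = 8.092194914e-06 rad
P(j) reaches its first maximum when (2j+1)*theta is as close as possible to pi/2, i.e. j = round(pi/(4*theta) - 1/2).
pi/(4*theta) - 1/2 = 97055.7587
(For comparison, the common estimate pi/4 * sqrt(N/k) = 97056.2587; the exact maximiser is used here.)
Optimal iterations = 97056

97056


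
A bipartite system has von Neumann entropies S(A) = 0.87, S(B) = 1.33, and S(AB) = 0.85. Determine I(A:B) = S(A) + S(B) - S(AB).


I(A:B) = S(A) + S(B) - S(AB)
= 0.87 + 1.33 - 0.85
= 1.3500

1.3500


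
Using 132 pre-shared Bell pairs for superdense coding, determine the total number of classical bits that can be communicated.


Superdense coding allows 2 classical bits per shared entangled pair.
132 pair(s) -> 2 * 132 = 264 classical bits

264


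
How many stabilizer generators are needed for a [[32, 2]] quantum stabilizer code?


For an [[n,k]] stabilizer code:
Number of stabilizer generators = n - k
= 32 - 2
= 30

30


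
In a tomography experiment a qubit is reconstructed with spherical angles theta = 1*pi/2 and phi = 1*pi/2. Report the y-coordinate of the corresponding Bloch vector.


theta = 1.5708, phi = 1.5708
r_y = sin(theta)*sin(phi) = 1.0000 * 1.0000
r_y = 1.0000

1.0000


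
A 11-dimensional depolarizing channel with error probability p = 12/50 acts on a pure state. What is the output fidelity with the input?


F = (1-p) + p/d
= (1 - 0.2400) + 0.2400/11
= 0.7600 + 0.0218
= 0.7818

0.7818


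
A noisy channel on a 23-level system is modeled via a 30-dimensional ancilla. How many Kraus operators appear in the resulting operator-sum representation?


Tracing out the environment in an orthonormal basis {|i>_E} gives Kraus operators K_i = <i|_E U |0>_E.
Number of Kraus operators = dim(H_env) = d_env
= 30

30


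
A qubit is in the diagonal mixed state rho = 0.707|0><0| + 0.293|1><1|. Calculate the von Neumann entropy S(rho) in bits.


S = -p*log2(p) - (1-p)*log2(1-p)
p = 0.7070, 1-p = 0.2930
= -0.7070 * log2(0.7070) - 0.2930 * log2(0.2930)
= -(-0.3537) - (-0.5189)
= 0.8726

0.8726


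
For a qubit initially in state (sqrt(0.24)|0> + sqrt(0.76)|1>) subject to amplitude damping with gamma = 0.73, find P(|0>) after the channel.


For amplitude damping with parameter gamma on state sqrt(a)|0> + sqrt(b)|1>:
alpha^2 = 0.24, beta^2 = 0.76
P(|0>) = alpha^2 + gamma * beta^2
= 0.24 + 0.73 * 0.76
= 0.24 + 0.5548
= 0.7948

0.7948


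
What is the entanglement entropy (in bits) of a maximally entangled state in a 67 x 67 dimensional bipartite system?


For a maximally entangled state in d x d:
S = log2(d) = log2(67)
= 6.0661

6.0661


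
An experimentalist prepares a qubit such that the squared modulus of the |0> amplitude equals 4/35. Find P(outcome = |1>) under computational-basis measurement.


|alpha|^2 = 4/35 = 0.1143
|beta|^2 = 1 - 4/35 = 31/35 = 0.8857
P(|1>) = |beta|^2 = 0.8857

0.8857


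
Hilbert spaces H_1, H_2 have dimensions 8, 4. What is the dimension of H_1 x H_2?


dim(H_1 x H_2) = 8 * 4
= 32

32


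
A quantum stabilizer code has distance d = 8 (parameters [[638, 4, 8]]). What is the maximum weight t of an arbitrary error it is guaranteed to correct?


Code parameters: [[638, 4, 8]], distance d = 8.
Number of correctable errors = floor((d-1)/2)
= floor((8 - 1)/2)
= floor(7/2)
= 3

3


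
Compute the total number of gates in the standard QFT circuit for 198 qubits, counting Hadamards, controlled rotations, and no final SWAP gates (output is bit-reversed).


Hadamard gates: 198
Controlled rotations: n*(n-1)/2 = 198*197/2 = 19503
SWAP gates: 0 (omitted)
Total = 198 + 19503
= 19701

19701


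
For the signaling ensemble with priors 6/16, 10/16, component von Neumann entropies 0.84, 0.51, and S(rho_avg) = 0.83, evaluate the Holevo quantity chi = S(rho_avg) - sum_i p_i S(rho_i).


chi = S(rho) - sum_i p_i * S(rho_i)
Weighted entropy = 6/16 * 0.84 + 10/16 * 0.51
= 0.6338
chi = 0.83 - 0.6338
= 0.1962

0.1962


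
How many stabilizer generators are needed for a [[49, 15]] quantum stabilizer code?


For an [[n,k]] stabilizer code:
Number of stabilizer generators = n - k
= 49 - 15
= 34

34


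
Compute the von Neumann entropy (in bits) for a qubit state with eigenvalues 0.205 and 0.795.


S = -p*log2(p) - (1-p)*log2(1-p)
p = 0.2050, 1-p = 0.7950
= -0.2050 * log2(0.2050) - 0.7950 * log2(0.7950)
= -(-0.4687) - (-0.2631)
= 0.7318

0.7318


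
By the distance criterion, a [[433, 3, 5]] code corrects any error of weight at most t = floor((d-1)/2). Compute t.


Code parameters: [[433, 3, 5]], distance d = 5.
Number of correctable errors = floor((d-1)/2)
= floor((5 - 1)/2)
= floor(4/2)
= 2

2


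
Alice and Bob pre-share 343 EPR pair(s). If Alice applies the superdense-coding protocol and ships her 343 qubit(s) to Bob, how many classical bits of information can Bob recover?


Superdense coding allows 2 classical bits per shared entangled pair.
343 pair(s) -> 2 * 343 = 686 classical bits

686


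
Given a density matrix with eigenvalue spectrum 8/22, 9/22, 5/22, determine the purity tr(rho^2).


tr(rho^2) = sum of eigenvalues squared
= (8/22)^2 + (9/22)^2 + (5/22)^2
= (64 + 81 + 25) / 484
= 170/484
= 0.3512

0.3512


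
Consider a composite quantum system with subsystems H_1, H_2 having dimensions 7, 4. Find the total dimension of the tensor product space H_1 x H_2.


dim(H_1 x H_2) = 7 * 4
= 28

28


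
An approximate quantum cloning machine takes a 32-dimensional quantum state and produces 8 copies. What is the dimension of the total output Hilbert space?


Output space = H^(tensor 8) where dim(H) = 32
dim = 32^8
= 1024 (after 2 factors)
= 32768 (after 3 factors)
= 1048576 (after 4 factors)
= 33554432 (after 5 factors)
= 1073741824 (after 6 factors)
= 34359738368 (after 7 factors)
= 1099511627776 (after 8 factors)
= 1099511627776

1099511627776


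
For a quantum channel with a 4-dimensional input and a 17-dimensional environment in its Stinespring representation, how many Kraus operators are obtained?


Tracing out the environment in an orthonormal basis {|i>_E} gives Kraus operators K_i = <i|_E U |0>_E.
Number of Kraus operators = dim(H_env) = d_env
= 17

17


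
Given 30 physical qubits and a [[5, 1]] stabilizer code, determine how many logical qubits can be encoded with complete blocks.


Each code block uses 5 physical qubits for 1 logical qubit(s).
Number of complete blocks = floor(30 / 5) = 6
Logical qubits = 6 * 1
= 6

6


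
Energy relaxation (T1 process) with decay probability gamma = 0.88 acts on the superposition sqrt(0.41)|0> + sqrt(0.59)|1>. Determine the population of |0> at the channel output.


For amplitude damping with parameter gamma on state sqrt(a)|0> + sqrt(b)|1>:
alpha^2 = 0.41, beta^2 = 0.59
P(|0>) = alpha^2 + gamma * beta^2
= 0.41 + 0.88 * 0.59
= 0.41 + 0.5192
= 0.9292

0.9292


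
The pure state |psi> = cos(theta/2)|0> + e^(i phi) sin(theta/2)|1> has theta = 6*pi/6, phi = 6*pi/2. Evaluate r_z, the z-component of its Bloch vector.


theta = 3.1416, phi = 9.4248
r_z = cos(theta) = -1.0000

-1.0000


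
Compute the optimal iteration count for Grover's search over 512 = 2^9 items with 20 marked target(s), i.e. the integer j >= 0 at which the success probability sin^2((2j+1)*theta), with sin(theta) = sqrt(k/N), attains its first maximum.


After j Grover iterations the success probability is P(j) = sin^2((2j+1)*theta), where sin(theta) = sqrt(k/N).
N = 2^9 = 512, k = 20
sin(theta) = sqrt(k/N) = 0.1976423538
theta = arcsin(sqrt(k/N)) = 0.1989522465 rad
P(j) reaches its first maximum when (2j+1)*theta is as close as possible to pi/2, i.e. j = round(pi/(4*theta) - 1/2).
pi/(4*theta) - 1/2 = 3.4477
(For comparison, the common estimate pi/4 * sqrt(N/k) = 3.9738; the exact maximiser is used here.)
Optimal iterations = 3

3


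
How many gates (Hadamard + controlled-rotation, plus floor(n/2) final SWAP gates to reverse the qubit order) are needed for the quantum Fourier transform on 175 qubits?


Hadamard gates: 175
Controlled rotations: n*(n-1)/2 = 175*174/2 = 15225
SWAP gates: floor(n/2) = floor(175/2) = 87
Total = 175 + 15225 + 87
= 15487

15487


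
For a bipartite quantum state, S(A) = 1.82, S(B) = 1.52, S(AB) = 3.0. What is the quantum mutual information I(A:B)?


I(A:B) = S(A) + S(B) - S(AB)
= 1.82 + 1.52 - 3.0
= 0.3400

0.3400


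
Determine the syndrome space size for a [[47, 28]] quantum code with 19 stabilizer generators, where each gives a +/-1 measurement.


Each stabilizer generator gives a binary (+1 or -1) measurement outcome.
With 19 independent generators:
Total syndromes = 2^19
= 524288

524288


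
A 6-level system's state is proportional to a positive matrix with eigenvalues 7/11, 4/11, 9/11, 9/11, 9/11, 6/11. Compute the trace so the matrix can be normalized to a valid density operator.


tr(M) = sum of eigenvalues
= 7/11 + 4/11 + 9/11 + 9/11 + 9/11 + 6/11
= 44/11
= 4.0000

4.0000


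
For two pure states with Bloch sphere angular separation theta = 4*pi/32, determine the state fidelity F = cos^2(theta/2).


For states separated by angle theta on Bloch sphere:
F = cos^2(theta/2)
theta = 4*pi/32 = 0.3927
theta/2 = 0.1963
cos(theta/2) = 0.9808
F = 0.9619

0.9619


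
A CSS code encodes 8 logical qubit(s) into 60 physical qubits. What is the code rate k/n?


Code rate R = k/n
= 8/60
= 0.1333

0.1333


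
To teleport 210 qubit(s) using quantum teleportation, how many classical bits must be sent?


Quantum teleportation requires 2 classical bits per qubit teleported.
210 qubit(s) -> 2 * 210 = 420 classical bits

420


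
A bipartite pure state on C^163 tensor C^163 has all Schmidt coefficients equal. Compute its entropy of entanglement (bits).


For a maximally entangled state in d x d:
S = log2(d) = log2(163)
= 7.3487

7.3487


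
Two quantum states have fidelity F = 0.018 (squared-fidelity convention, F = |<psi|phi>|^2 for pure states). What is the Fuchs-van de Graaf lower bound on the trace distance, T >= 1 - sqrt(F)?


Fuchs-van de Graaf (squared-fidelity convention): 1 - sqrt(F) <= T <= sqrt(1 - F).
Lower bound: T >= 1 - sqrt(F)
sqrt(F) = sqrt(0.018) = 0.1342
T >= 1 - 0.1342
T >= 0.8658

0.8658


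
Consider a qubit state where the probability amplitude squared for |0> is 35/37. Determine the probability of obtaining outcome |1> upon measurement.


|alpha|^2 = 35/37 = 0.9459
|beta|^2 = 1 - 35/37 = 2/37 = 0.0541
P(|1>) = |beta|^2 = 0.0541

0.0541


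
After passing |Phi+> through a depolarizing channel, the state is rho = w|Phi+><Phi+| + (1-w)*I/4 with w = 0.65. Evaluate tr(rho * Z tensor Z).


|Phi+> = (|00> + |11>)/sqrt(2)
For the pure Bell state, <Z_A Z_B> = +1 (Bell-state Pauli correlator).
The maximally-mixed part I/4 has tr(I/4 * P tensor P) = 0 for any traceless Pauli P.
So <Z_A Z_B>_rho = w * (+1) + (1 - w) * 0
= 0.65 * (+1)
= 0.6500

0.6500


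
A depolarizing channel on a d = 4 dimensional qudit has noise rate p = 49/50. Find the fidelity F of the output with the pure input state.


F = (1-p) + p/d
= (1 - 0.9800) + 0.9800/4
= 0.0200 + 0.2450
= 0.2650

0.2650


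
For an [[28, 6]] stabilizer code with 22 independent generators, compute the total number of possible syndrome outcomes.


Each stabilizer generator gives a binary (+1 or -1) measurement outcome.
With 22 independent generators:
Total syndromes = 2^22
= 4194304

4194304


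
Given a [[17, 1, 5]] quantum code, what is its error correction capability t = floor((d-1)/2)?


Code parameters: [[17, 1, 5]], distance d = 5.
Number of correctable errors = floor((d-1)/2)
= floor((5 - 1)/2)
= floor(4/2)
= 2

2


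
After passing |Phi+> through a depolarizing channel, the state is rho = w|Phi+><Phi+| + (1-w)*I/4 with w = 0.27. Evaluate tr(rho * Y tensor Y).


|Phi+> = (|00> + |11>)/sqrt(2)
For the pure Bell state, <Y_A Y_B> = -1 (Bell-state Pauli correlator).
The maximally-mixed part I/4 has tr(I/4 * P tensor P) = 0 for any traceless Pauli P.
So <Y_A Y_B>_rho = w * (-1) + (1 - w) * 0
= 0.27 * (-1)
= -0.2700

-0.2700


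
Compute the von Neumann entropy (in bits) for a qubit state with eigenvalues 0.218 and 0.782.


S = -p*log2(p) - (1-p)*log2(1-p)
p = 0.2180, 1-p = 0.7820
= -0.2180 * log2(0.2180) - 0.7820 * log2(0.7820)
= -(-0.4791) - (-0.2774)
= 0.7565

0.7565


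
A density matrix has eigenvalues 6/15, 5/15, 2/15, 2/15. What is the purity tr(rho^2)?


tr(rho^2) = sum of eigenvalues squared
= (6/15)^2 + (5/15)^2 + (2/15)^2 + (2/15)^2
= (36 + 25 + 4 + 4) / 225
= 69/225
= 0.3067

0.3067


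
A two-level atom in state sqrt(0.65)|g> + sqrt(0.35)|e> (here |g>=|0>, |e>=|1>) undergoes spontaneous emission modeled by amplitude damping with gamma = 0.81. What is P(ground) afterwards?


For amplitude damping with parameter gamma on state sqrt(a)|0> + sqrt(b)|1>:
alpha^2 = 0.65, beta^2 = 0.35
P(|0>) = alpha^2 + gamma * beta^2
= 0.65 + 0.81 * 0.35
= 0.65 + 0.2835
= 0.9335

0.9335


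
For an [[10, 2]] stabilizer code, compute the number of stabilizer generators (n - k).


For an [[n,k]] stabilizer code:
Number of stabilizer generators = n - k
= 10 - 2
= 8

8


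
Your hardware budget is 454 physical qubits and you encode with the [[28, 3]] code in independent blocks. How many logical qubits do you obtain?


Each code block uses 28 physical qubits for 3 logical qubit(s).
Number of complete blocks = floor(454 / 28) = 16
Logical qubits = 16 * 3
= 48

48


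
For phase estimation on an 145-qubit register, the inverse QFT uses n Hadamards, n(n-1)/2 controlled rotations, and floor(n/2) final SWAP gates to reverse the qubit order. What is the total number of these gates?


Hadamard gates: 145
Controlled rotations: n*(n-1)/2 = 145*144/2 = 10440
SWAP gates: floor(n/2) = floor(145/2) = 72
Total = 145 + 10440 + 72
= 10657

10657


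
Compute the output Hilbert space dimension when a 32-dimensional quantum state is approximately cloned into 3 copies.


Output space = H^(tensor 3) where dim(H) = 32
dim = 32^3
= 1024 (after 2 factors)
= 32768 (after 3 factors)
= 32768

32768


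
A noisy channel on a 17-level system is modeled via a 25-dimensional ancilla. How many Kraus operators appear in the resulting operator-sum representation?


Tracing out the environment in an orthonormal basis {|i>_E} gives Kraus operators K_i = <i|_E U |0>_E.
Number of Kraus operators = dim(H_env) = d_env
= 25

25


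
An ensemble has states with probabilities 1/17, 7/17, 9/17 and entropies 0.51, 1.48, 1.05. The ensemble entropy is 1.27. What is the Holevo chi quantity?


chi = S(rho) - sum_i p_i * S(rho_i)
Weighted entropy = 1/17 * 0.51 + 7/17 * 1.48 + 9/17 * 1.05
= 1.1953
chi = 1.27 - 1.1953
= 0.0747

0.0747


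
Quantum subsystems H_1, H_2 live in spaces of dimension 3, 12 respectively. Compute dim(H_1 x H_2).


dim(H_1 x H_2) = 3 * 12
= 36

36


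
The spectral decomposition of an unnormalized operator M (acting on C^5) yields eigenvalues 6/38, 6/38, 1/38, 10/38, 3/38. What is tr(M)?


tr(M) = sum of eigenvalues
= 6/38 + 6/38 + 1/38 + 10/38 + 3/38
= 26/38
= 0.6842

0.6842


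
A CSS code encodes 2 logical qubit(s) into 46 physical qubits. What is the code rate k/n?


Code rate R = k/n
= 2/46
= 0.0435

0.0435


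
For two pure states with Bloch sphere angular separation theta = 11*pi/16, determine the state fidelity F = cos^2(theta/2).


For states separated by angle theta on Bloch sphere:
F = cos^2(theta/2)
theta = 11*pi/16 = 2.1598
theta/2 = 1.0799
cos(theta/2) = 0.4714
F = 0.2222

0.2222


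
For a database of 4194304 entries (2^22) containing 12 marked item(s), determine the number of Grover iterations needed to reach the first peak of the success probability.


After j Grover iterations the success probability is P(j) = sin^2((2j+1)*theta), where sin(theta) = sqrt(k/N).
N = 2^22 = 4194304, k = 12
sin(theta) = sqrt(k/N) = 0.001691455867
theta = arcsin(sqrt(k/N)) = 0.001691456673 rad
P(j) reaches its first maximum when (2j+1)*theta is as close as possible to pi/2, i.e. j = round(pi/(4*theta) - 1/2).
pi/(4*theta) - 1/2 = 463.8324
(For comparison, the common estimate pi/4 * sqrt(N/k) = 464.3326; the exact maximiser is used here.)
Optimal iterations = 464

464


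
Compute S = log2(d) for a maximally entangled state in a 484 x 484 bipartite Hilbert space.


For a maximally entangled state in d x d:
S = log2(d) = log2(484)
= 8.9189

8.9189


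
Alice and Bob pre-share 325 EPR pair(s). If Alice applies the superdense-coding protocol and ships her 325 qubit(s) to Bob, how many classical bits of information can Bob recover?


Superdense coding allows 2 classical bits per shared entangled pair.
325 pair(s) -> 2 * 325 = 650 classical bits

650


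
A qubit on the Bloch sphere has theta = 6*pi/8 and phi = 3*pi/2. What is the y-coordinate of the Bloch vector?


theta = 2.3562, phi = 4.7124
r_y = sin(theta)*sin(phi) = 0.7071 * -1.0000
r_y = -0.7071

-0.7071


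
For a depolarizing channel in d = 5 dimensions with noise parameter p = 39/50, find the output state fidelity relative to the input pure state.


F = (1-p) + p/d
= (1 - 0.7800) + 0.7800/5
= 0.2200 + 0.1560
= 0.3760

0.3760


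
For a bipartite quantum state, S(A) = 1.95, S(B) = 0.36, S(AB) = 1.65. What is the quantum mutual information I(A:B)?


I(A:B) = S(A) + S(B) - S(AB)
= 1.95 + 0.36 - 1.65
= 0.6600

0.6600


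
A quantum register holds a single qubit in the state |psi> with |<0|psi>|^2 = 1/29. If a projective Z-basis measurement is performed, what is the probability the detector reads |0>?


|alpha|^2 = 1/29 = 0.0345
|beta|^2 = 1 - 1/29 = 28/29 = 0.9655
P(|0>) = |alpha|^2 = 0.0345

0.0345


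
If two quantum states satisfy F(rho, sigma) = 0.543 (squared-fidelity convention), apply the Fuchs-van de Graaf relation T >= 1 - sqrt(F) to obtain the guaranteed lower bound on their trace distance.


Fuchs-van de Graaf (squared-fidelity convention): 1 - sqrt(F) <= T <= sqrt(1 - F).
Lower bound: T >= 1 - sqrt(F)
sqrt(F) = sqrt(0.543) = 0.7369
T >= 1 - 0.7369
T >= 0.2631

0.2631


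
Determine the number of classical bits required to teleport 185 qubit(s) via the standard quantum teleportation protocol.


Quantum teleportation requires 2 classical bits per qubit teleported.
185 qubit(s) -> 2 * 185 = 370 classical bits

370


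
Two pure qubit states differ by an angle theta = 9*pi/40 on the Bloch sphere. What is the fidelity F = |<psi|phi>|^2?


For states separated by angle theta on Bloch sphere:
F = cos^2(theta/2)
theta = 9*pi/40 = 0.7069
theta/2 = 0.3534
cos(theta/2) = 0.9382
F = 0.8802

0.8802


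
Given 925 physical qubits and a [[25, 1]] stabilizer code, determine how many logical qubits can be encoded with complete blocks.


Each code block uses 25 physical qubits for 1 logical qubit(s).
Number of complete blocks = floor(925 / 25) = 37
Logical qubits = 37 * 1
= 37

37


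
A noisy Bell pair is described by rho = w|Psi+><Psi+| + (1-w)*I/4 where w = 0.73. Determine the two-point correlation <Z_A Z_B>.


|Psi+> = (|01> + |10>)/sqrt(2)
For the pure Bell state, <Z_A Z_B> = -1 (Bell-state Pauli correlator).
The maximally-mixed part I/4 has tr(I/4 * P tensor P) = 0 for any traceless Pauli P.
So <Z_A Z_B>_rho = w * (-1) + (1 - w) * 0
= 0.73 * (-1)
= -0.7300

-0.7300


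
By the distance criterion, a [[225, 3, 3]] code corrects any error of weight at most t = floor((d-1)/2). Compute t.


Code parameters: [[225, 3, 3]], distance d = 3.
Number of correctable errors = floor((d-1)/2)
= floor((3 - 1)/2)
= floor(2/2)
= 1

1


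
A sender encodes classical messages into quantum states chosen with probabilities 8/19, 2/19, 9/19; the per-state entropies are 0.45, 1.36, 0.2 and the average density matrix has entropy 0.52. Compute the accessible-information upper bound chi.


chi = S(rho) - sum_i p_i * S(rho_i)
Weighted entropy = 8/19 * 0.45 + 2/19 * 1.36 + 9/19 * 0.2
= 0.4274
chi = 0.52 - 0.4274
= 0.0926

0.0926


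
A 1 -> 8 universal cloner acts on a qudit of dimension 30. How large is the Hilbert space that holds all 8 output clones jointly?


Output space = H^(tensor 8) where dim(H) = 30
dim = 30^8
= 900 (after 2 factors)
= 27000 (after 3 factors)
= 810000 (after 4 factors)
= 24300000 (after 5 factors)
= 729000000 (after 6 factors)
= 21870000000 (after 7 factors)
= 656100000000 (after 8 factors)
= 656100000000

656100000000


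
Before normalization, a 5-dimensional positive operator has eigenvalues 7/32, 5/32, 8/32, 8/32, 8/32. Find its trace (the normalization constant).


tr(M) = sum of eigenvalues
= 7/32 + 5/32 + 8/32 + 8/32 + 8/32
= 36/32
= 1.1250

1.1250


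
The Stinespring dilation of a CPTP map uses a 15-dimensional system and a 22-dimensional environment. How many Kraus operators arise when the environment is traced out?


Tracing out the environment in an orthonormal basis {|i>_E} gives Kraus operators K_i = <i|_E U |0>_E.
Number of Kraus operators = dim(H_env) = d_env
= 22

22


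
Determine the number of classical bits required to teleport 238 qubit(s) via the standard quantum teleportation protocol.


Quantum teleportation requires 2 classical bits per qubit teleported.
238 qubit(s) -> 2 * 238 = 476 classical bits

476


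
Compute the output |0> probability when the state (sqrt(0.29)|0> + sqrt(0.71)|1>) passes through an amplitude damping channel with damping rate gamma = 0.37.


For amplitude damping with parameter gamma on state sqrt(a)|0> + sqrt(b)|1>:
alpha^2 = 0.29, beta^2 = 0.71
P(|0>) = alpha^2 + gamma * beta^2
= 0.29 + 0.37 * 0.71
= 0.29 + 0.2627
= 0.5527

0.5527


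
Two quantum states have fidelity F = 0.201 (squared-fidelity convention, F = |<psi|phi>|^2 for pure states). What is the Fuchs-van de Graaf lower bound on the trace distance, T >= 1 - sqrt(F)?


Fuchs-van de Graaf (squared-fidelity convention): 1 - sqrt(F) <= T <= sqrt(1 - F).
Lower bound: T >= 1 - sqrt(F)
sqrt(F) = sqrt(0.201) = 0.4483
T >= 1 - 0.4483
T >= 0.5517

0.5517


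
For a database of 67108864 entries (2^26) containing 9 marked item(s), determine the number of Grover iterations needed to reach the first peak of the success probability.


After j Grover iterations the success probability is P(j) = sin^2((2j+1)*theta), where sin(theta) = sqrt(k/N).
N = 2^26 = 67108864, k = 9
sin(theta) = sqrt(k/N) = 0.0003662109375
theta = arcsin(sqrt(k/N)) = 0.0003662109457 rad
P(j) reaches its first maximum when (2j+1)*theta is as close as possible to pi/2, i.e. j = round(pi/(4*theta) - 1/2).
pi/(4*theta) - 1/2 = 2144.1605
(For comparison, the common estimate pi/4 * sqrt(N/k) = 2144.6606; the exact maximiser is used here.)
Optimal iterations = 2144

2144


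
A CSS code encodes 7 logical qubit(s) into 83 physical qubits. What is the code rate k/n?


Code rate R = k/n
= 7/83
= 0.0843

0.0843


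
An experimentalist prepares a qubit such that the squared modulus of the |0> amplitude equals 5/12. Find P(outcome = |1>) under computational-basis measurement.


|alpha|^2 = 5/12 = 0.4167
|beta|^2 = 1 - 5/12 = 7/12 = 0.5833
P(|1>) = |beta|^2 = 0.5833

0.5833


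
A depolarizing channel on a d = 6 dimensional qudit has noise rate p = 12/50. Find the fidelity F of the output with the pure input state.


F = (1-p) + p/d
= (1 - 0.2400) + 0.2400/6
= 0.7600 + 0.0400
= 0.8000

0.8000


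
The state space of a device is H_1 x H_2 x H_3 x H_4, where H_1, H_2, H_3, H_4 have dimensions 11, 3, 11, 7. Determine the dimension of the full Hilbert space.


dim(H_1 x H_2 x H_3 x H_4) = 11 * 3 * 11 * 7
= 33 * 11 * 7
= 363 * 7
= 2541

2541


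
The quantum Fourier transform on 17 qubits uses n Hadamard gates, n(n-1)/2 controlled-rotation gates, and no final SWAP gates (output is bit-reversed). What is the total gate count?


Hadamard gates: 17
Controlled rotations: n*(n-1)/2 = 17*16/2 = 136
SWAP gates: 0 (omitted)
Total = 17 + 136
= 153

153


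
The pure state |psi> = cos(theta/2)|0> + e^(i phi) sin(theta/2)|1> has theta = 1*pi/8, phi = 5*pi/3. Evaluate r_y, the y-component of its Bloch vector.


theta = 0.3927, phi = 5.2360
r_y = sin(theta)*sin(phi) = 0.3827 * -0.8660
r_y = -0.3314

-0.3314


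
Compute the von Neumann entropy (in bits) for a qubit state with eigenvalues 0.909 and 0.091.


S = -p*log2(p) - (1-p)*log2(1-p)
p = 0.9090, 1-p = 0.0910
= -0.9090 * log2(0.9090) - 0.0910 * log2(0.0910)
= -(-0.1251) - (-0.3147)
= 0.4398

0.4398


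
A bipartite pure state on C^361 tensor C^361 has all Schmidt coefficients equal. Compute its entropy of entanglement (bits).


For a maximally entangled state in d x d:
S = log2(d) = log2(361)
= 8.4959

8.4959


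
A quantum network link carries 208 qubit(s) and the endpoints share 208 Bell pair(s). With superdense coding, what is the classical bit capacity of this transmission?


Superdense coding allows 2 classical bits per shared entangled pair.
208 pair(s) -> 2 * 208 = 416 classical bits

416


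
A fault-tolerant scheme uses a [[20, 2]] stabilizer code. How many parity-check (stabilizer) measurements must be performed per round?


For an [[n,k]] stabilizer code:
Number of stabilizer generators = n - k
= 20 - 2
= 18

18


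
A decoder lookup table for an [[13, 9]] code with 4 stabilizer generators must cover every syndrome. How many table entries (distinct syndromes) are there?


Each stabilizer generator gives a binary (+1 or -1) measurement outcome.
With 4 independent generators:
Total syndromes = 2^4
= 16

16


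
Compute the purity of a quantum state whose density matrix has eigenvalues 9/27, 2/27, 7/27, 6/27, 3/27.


tr(rho^2) = sum of eigenvalues squared
= (9/27)^2 + (2/27)^2 + (7/27)^2 + (6/27)^2 + (3/27)^2
= (81 + 4 + 49 + 36 + 9) / 729
= 179/729
= 0.2455

0.2455


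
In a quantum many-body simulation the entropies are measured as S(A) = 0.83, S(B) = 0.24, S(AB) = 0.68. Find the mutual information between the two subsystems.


I(A:B) = S(A) + S(B) - S(AB)
= 0.83 + 0.24 - 0.68
= 0.3900

0.3900


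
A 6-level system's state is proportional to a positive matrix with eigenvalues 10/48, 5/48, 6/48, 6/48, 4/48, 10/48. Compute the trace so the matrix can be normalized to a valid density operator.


tr(M) = sum of eigenvalues
= 10/48 + 5/48 + 6/48 + 6/48 + 4/48 + 10/48
= 41/48
= 0.8542

0.8542


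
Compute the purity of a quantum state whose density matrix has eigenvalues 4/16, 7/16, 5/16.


tr(rho^2) = sum of eigenvalues squared
= (4/16)^2 + (7/16)^2 + (5/16)^2
= (16 + 49 + 25) / 256
= 90/256
= 0.3516

0.3516


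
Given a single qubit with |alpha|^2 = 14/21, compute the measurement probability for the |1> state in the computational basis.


|alpha|^2 = 14/21 = 0.6667
|beta|^2 = 1 - 14/21 = 7/21 = 0.3333
P(|1>) = |beta|^2 = 0.3333

0.3333


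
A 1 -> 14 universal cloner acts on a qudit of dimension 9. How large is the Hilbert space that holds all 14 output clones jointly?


Output space = H^(tensor 14) where dim(H) = 9
dim = 9^14
= 81 (after 2 factors)
= 729 (after 3 factors)
= 6561 (after 4 factors)
= 59049 (after 5 factors)
= 531441 (after 6 factors)
= 4782969 (after 7 factors)
= 43046721 (after 8 factors)
= 387420489 (after 9 factors)
= 3486784401 (after 10 factors)
= 31381059609 (after 11 factors)
= 282429536481 (after 12 factors)
= 2541865828329 (after 13 factors)
= 22876792454961 (after 14 factors)
= 22876792454961

22876792454961


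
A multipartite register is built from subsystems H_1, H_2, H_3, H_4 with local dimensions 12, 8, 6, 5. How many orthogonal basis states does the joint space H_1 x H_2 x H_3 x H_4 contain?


dim(H_1 x H_2 x H_3 x H_4) = 12 * 8 * 6 * 5
= 96 * 6 * 5
= 576 * 5
= 2880

2880


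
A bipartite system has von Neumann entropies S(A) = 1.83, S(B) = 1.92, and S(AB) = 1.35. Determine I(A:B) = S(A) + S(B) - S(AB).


I(A:B) = S(A) + S(B) - S(AB)
= 1.83 + 1.92 - 1.35
= 2.4000

2.4000


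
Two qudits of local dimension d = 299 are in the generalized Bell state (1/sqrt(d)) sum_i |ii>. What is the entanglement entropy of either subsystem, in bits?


For a maximally entangled state in d x d:
S = log2(d) = log2(299)
= 8.2240

8.2240


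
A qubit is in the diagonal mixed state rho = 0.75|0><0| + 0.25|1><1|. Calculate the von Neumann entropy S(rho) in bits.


S = -p*log2(p) - (1-p)*log2(1-p)
p = 0.7500, 1-p = 0.2500
= -0.7500 * log2(0.7500) - 0.2500 * log2(0.2500)
= -(-0.3113) - (-0.5000)
= 0.8113

0.8113


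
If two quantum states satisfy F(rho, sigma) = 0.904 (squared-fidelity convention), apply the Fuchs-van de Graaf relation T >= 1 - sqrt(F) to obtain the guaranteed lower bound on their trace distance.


Fuchs-van de Graaf (squared-fidelity convention): 1 - sqrt(F) <= T <= sqrt(1 - F).
Lower bound: T >= 1 - sqrt(F)
sqrt(F) = sqrt(0.904) = 0.9508
T >= 1 - 0.9508
T >= 0.0492

0.0492


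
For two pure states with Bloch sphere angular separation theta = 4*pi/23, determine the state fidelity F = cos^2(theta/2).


For states separated by angle theta on Bloch sphere:
F = cos^2(theta/2)
theta = 4*pi/23 = 0.5464
theta/2 = 0.2732
cos(theta/2) = 0.9629
F = 0.9272

0.9272


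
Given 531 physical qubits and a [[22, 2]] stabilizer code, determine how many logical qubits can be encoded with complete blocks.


Each code block uses 22 physical qubits for 2 logical qubit(s).
Number of complete blocks = floor(531 / 22) = 24
Logical qubits = 24 * 2
= 48

48


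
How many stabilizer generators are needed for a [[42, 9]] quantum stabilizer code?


For an [[n,k]] stabilizer code:
Number of stabilizer generators = n - k
= 42 - 9
= 33

33


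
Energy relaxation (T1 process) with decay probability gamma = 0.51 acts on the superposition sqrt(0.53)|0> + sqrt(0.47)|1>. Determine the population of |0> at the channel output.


For amplitude damping with parameter gamma on state sqrt(a)|0> + sqrt(b)|1>:
alpha^2 = 0.53, beta^2 = 0.47
P(|0>) = alpha^2 + gamma * beta^2
= 0.53 + 0.51 * 0.47
= 0.53 + 0.2397
= 0.7697

0.7697


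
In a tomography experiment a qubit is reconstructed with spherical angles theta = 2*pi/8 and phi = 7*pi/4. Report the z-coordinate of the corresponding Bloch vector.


theta = 0.7854, phi = 5.4978
r_z = cos(theta) = 0.7071

0.7071


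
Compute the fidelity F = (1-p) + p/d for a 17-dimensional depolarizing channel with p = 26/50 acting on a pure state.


F = (1-p) + p/d
= (1 - 0.5200) + 0.5200/17
= 0.4800 + 0.0306
= 0.5106

0.5106


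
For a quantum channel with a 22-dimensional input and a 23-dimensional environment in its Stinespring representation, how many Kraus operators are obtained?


Tracing out the environment in an orthonormal basis {|i>_E} gives Kraus operators K_i = <i|_E U |0>_E.
Number of Kraus operators = dim(H_env) = d_env
= 23

23


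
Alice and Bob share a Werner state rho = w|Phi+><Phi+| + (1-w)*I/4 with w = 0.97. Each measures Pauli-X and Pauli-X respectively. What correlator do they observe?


|Phi+> = (|00> + |11>)/sqrt(2)
For the pure Bell state, <X_A X_B> = +1 (Bell-state Pauli correlator).
The maximally-mixed part I/4 has tr(I/4 * P tensor P) = 0 for any traceless Pauli P.
So <X_A X_B>_rho = w * (+1) + (1 - w) * 0
= 0.97 * (+1)
= 0.9700

0.9700


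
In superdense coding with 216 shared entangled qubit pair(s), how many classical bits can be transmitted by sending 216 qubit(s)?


Superdense coding allows 2 classical bits per shared entangled pair.
216 pair(s) -> 2 * 216 = 432 classical bits

432


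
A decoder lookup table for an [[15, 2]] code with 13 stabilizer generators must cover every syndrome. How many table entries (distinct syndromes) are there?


Each stabilizer generator gives a binary (+1 or -1) measurement outcome.
With 13 independent generators:
Total syndromes = 2^13
= 8192

8192


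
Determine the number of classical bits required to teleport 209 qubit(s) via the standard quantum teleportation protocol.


Quantum teleportation requires 2 classical bits per qubit teleported.
209 qubit(s) -> 2 * 209 = 418 classical bits

418


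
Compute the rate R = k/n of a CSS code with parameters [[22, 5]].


Code rate R = k/n
= 5/22
= 0.2273

0.2273


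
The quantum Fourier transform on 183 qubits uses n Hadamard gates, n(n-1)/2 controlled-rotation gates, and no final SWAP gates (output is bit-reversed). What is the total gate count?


Hadamard gates: 183
Controlled rotations: n*(n-1)/2 = 183*182/2 = 16653
SWAP gates: 0 (omitted)
Total = 183 + 16653
= 16836

16836


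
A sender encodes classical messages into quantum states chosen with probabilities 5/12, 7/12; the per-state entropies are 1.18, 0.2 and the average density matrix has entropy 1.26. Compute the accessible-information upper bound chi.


chi = S(rho) - sum_i p_i * S(rho_i)
Weighted entropy = 5/12 * 1.18 + 7/12 * 0.2
= 0.6083
chi = 1.26 - 0.6083
= 0.6517

0.6517


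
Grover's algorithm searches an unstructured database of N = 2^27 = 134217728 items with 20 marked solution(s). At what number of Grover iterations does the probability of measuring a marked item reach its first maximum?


After j Grover iterations the success probability is P(j) = sin^2((2j+1)*theta), where sin(theta) = sqrt(k/N).
N = 2^27 = 134217728, k = 20
sin(theta) = sqrt(k/N) = 0.0003860202222
theta = arcsin(sqrt(k/N)) = 0.0003860202318 rad
P(j) reaches its first maximum when (2j+1)*theta is as close as possible to pi/2, i.e. j = round(pi/(4*theta) - 1/2).
pi/(4*theta) - 1/2 = 2034.1036
(For comparison, the common estimate pi/4 * sqrt(N/k) = 2034.6037; the exact maximiser is used here.)
Optimal iterations = 2034

2034


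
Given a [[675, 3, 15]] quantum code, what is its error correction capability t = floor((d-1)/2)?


Code parameters: [[675, 3, 15]], distance d = 15.
Number of correctable errors = floor((d-1)/2)
= floor((15 - 1)/2)
= floor(14/2)
= 7

7


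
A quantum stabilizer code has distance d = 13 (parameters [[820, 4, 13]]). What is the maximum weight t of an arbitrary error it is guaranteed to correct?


Code parameters: [[820, 4, 13]], distance d = 13.
Number of correctable errors = floor((d-1)/2)
= floor((13 - 1)/2)
= floor(12/2)
= 6

6


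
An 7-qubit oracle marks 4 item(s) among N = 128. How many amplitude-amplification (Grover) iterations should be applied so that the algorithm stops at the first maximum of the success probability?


After j Grover iterations the success probability is P(j) = sin^2((2j+1)*theta), where sin(theta) = sqrt(k/N).
N = 2^7 = 128, k = 4
sin(theta) = sqrt(k/N) = 0.1767766953
theta = arcsin(sqrt(k/N)) = 0.1777106008 rad
P(j) reaches its first maximum when (2j+1)*theta is as close as possible to pi/2, i.e. j = round(pi/(4*theta) - 1/2).
pi/(4*theta) - 1/2 = 3.9195
(For comparison, the common estimate pi/4 * sqrt(N/k) = 4.4429; the exact maximiser is used here.)
Optimal iterations = 4

4


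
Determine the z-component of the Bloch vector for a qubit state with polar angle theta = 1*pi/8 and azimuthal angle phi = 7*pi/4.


theta = 0.3927, phi = 5.4978
r_z = cos(theta) = 0.9239

0.9239


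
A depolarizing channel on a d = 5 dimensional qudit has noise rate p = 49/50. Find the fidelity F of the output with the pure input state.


F = (1-p) + p/d
= (1 - 0.9800) + 0.9800/5
= 0.0200 + 0.1960
= 0.2160

0.2160


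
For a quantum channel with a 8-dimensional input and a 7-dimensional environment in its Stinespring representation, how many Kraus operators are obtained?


Tracing out the environment in an orthonormal basis {|i>_E} gives Kraus operators K_i = <i|_E U |0>_E.
Number of Kraus operators = dim(H_env) = d_env
= 7

7


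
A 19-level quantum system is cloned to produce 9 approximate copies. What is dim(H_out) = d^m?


Output space = H^(tensor 9) where dim(H) = 19
dim = 19^9
= 361 (after 2 factors)
= 6859 (after 3 factors)
= 130321 (after 4 factors)
= 2476099 (after 5 factors)
= 47045881 (after 6 factors)
= 893871739 (after 7 factors)
= 16983563041 (after 8 factors)
= 322687697779 (after 9 factors)
= 322687697779

322687697779


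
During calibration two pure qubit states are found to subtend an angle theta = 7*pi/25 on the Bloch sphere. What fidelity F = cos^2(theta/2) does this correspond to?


For states separated by angle theta on Bloch sphere:
F = cos^2(theta/2)
theta = 7*pi/25 = 0.8796
theta/2 = 0.4398
cos(theta/2) = 0.9048
F = 0.8187

0.8187
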